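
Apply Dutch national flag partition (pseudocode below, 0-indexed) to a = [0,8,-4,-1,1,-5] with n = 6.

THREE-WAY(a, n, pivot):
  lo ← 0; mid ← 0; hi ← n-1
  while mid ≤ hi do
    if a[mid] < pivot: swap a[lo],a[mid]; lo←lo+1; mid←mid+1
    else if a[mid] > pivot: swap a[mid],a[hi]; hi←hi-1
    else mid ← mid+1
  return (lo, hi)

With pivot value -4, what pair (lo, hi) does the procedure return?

(1, 1)

lo=0 mid=0 hi=5
0>-4: swap(0,5), hi=4 ⇒ [-5,8,-4,-1,1,0]
-5<-4: swap(0,0), lo=1 mid=1 ⇒ [-5,8,-4,-1,1,0]
8>-4: swap(1,4), hi=3 ⇒ [-5,1,-4,-1,8,0]
1>-4: swap(1,3), hi=2 ⇒ [-5,-1,-4,1,8,0]
-1>-4: swap(1,2), hi=1 ⇒ [-5,-4,-1,1,8,0]
-4=-4: mid=2
done. lo=1 hi=1; a=[-5,-4,-1,1,8,0]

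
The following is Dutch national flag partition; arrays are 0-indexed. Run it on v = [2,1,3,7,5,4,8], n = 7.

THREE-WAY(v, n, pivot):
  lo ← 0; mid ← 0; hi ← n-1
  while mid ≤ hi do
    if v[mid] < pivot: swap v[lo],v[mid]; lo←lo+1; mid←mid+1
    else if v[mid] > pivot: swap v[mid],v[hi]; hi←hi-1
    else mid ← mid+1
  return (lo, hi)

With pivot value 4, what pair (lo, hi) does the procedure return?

(3, 3)

pivot = 4; lo=0, mid=0, hi=6
v[mid]=2<4: swap v[0],v[0]; lo=1,mid=1 → [2,1,3,7,5,4,8]
v[mid]=1<4: swap v[1],v[1]; lo=2,mid=2 → [2,1,3,7,5,4,8]
v[mid]=3<4: swap v[2],v[2]; lo=3,mid=3 → [2,1,3,7,5,4,8]
v[mid]=7>4: swap v[3],v[6]; hi=5 → [2,1,3,8,5,4,7]
v[mid]=8>4: swap v[3],v[5]; hi=4 → [2,1,3,4,5,8,7]
v[mid]=4=4: mid=4
v[mid]=5>4: swap v[4],v[4]; hi=3 → [2,1,3,4,5,8,7]
end: lo=3, hi=3; v = [2,1,3,4,5,8,7]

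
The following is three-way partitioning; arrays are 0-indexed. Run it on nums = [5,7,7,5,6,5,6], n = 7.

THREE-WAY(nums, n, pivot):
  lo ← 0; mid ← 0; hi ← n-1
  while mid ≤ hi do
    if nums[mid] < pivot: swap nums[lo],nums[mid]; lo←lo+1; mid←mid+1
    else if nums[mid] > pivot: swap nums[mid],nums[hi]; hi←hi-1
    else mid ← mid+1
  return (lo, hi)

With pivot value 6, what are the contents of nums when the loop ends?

[5,5,5,6,6,7,7]

lo=0 mid=0 hi=6
5<6: swap(0,0), lo=1 mid=1 ⇒ [5,7,7,5,6,5,6]
7>6: swap(1,6), hi=5 ⇒ [5,6,7,5,6,5,7]
6=6: mid=2
7>6: swap(2,5), hi=4 ⇒ [5,6,5,5,6,7,7]
5<6: swap(1,2), lo=2 mid=3 ⇒ [5,5,6,5,6,7,7]
5<6: swap(2,3), lo=3 mid=4 ⇒ [5,5,5,6,6,7,7]
6=6: mid=5
done. lo=3 hi=4; nums=[5,5,5,6,6,7,7]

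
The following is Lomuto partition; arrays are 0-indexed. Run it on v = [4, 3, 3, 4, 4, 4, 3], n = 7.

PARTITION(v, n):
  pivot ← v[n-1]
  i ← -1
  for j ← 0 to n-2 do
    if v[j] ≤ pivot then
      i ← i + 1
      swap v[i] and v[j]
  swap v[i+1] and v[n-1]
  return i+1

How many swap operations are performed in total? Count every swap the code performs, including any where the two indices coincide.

3

pivot = v[6] = 3; i = -1
j=0: v[0]=4 > 3 → no swap
j=1: v[1]=3 ≤ 3 → i=0, swap v[0],v[1] → [3, 4, 3, 4, 4, 4, 3]
j=2: v[2]=3 ≤ 3 → i=1, swap v[1],v[2] → [3, 3, 4, 4, 4, 4, 3]
j=3: v[3]=4 > 3 → no swap
j=4: v[4]=4 > 3 → no swap
j=5: v[5]=4 > 3 → no swap
final swap v[2],v[6] → [3, 3, 3, 4, 4, 4, 4]; return 2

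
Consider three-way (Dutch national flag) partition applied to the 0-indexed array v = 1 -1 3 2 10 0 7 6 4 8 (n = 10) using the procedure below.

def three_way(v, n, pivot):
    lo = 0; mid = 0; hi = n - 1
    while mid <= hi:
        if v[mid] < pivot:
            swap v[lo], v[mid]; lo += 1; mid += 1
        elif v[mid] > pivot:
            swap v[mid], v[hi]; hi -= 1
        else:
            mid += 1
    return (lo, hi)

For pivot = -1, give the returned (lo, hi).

(0, 0)

lo=0 mid=0 hi=9
1>-1: swap(0,9), hi=8 ⇒ 8 -1 3 2 10 0 7 6 4 1
8>-1: swap(0,8), hi=7 ⇒ 4 -1 3 2 10 0 7 6 8 1
4>-1: swap(0,7), hi=6 ⇒ 6 -1 3 2 10 0 7 4 8 1
6>-1: swap(0,6), hi=5 ⇒ 7 -1 3 2 10 0 6 4 8 1
7>-1: swap(0,5), hi=4 ⇒ 0 -1 3 2 10 7 6 4 8 1
0>-1: swap(0,4), hi=3 ⇒ 10 -1 3 2 0 7 6 4 8 1
10>-1: swap(0,3), hi=2 ⇒ 2 -1 3 10 0 7 6 4 8 1
2>-1: swap(0,2), hi=1 ⇒ 3 -1 2 10 0 7 6 4 8 1
3>-1: swap(0,1), hi=0 ⇒ -1 3 2 10 0 7 6 4 8 1
-1=-1: mid=1
done. lo=0 hi=0; v=-1 3 2 10 0 7 6 4 8 1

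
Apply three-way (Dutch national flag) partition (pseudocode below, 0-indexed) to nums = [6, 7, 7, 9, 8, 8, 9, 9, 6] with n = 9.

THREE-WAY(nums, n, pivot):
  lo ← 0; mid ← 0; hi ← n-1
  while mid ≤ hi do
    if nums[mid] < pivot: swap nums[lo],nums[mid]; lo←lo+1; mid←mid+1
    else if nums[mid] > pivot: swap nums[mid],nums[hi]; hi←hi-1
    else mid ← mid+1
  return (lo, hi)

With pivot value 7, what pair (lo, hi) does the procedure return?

pivot = 7; lo=0, mid=0, hi=8
nums[mid]=6<7: swap nums[0],nums[0]; lo=1,mid=1 → [6, 7, 7, 9, 8, 8, 9, 9, 6]
nums[mid]=7=7: mid=2
nums[mid]=7=7: mid=3
nums[mid]=9>7: swap nums[3],nums[8]; hi=7 → [6, 7, 7, 6, 8, 8, 9, 9, 9]
nums[mid]=6<7: swap nums[1],nums[3]; lo=2,mid=4 → [6, 6, 7, 7, 8, 8, 9, 9, 9]
nums[mid]=8>7: swap nums[4],nums[7]; hi=6 → [6, 6, 7, 7, 9, 8, 9, 8, 9]
nums[mid]=9>7: swap nums[4],nums[6]; hi=5 → [6, 6, 7, 7, 9, 8, 9, 8, 9]
nums[mid]=9>7: swap nums[4],nums[5]; hi=4 → [6, 6, 7, 7, 8, 9, 9, 8, 9]
nums[mid]=8>7: swap nums[4],nums[4]; hi=3 → [6, 6, 7, 7, 8, 9, 9, 8, 9]
end: lo=2, hi=3; nums = [6, 6, 7, 7, 8, 9, 9, 8, 9]

(2, 3)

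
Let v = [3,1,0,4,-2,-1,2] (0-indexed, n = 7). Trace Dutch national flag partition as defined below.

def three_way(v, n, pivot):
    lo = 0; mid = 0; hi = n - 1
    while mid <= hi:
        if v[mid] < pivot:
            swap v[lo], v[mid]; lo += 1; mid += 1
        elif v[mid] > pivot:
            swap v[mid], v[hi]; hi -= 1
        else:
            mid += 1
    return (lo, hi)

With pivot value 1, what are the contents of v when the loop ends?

[-1,0,-2,1,4,2,3]

pivot = 1; lo=0, mid=0, hi=6
v[mid]=3>1: swap v[0],v[6]; hi=5 → [2,1,0,4,-2,-1,3]
v[mid]=2>1: swap v[0],v[5]; hi=4 → [-1,1,0,4,-2,2,3]
v[mid]=-1<1: swap v[0],v[0]; lo=1,mid=1 → [-1,1,0,4,-2,2,3]
v[mid]=1=1: mid=2
v[mid]=0<1: swap v[1],v[2]; lo=2,mid=3 → [-1,0,1,4,-2,2,3]
v[mid]=4>1: swap v[3],v[4]; hi=3 → [-1,0,1,-2,4,2,3]
v[mid]=-2<1: swap v[2],v[3]; lo=3,mid=4 → [-1,0,-2,1,4,2,3]
end: lo=3, hi=3; v = [-1,0,-2,1,4,2,3]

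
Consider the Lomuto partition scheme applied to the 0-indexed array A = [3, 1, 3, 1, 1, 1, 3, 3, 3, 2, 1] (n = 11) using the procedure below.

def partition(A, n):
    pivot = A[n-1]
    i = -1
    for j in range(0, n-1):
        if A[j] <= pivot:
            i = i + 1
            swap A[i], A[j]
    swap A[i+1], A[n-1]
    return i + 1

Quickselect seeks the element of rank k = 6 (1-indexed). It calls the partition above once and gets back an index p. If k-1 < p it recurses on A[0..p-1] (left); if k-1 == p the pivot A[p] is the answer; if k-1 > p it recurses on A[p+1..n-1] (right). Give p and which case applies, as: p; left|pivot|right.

4; right

pivot = A[10] = 1; i = -1
j=0: A[0]=3 > 1 → no swap
j=1: A[1]=1 ≤ 1 → i=0, swap A[0],A[1] → [1, 3, 3, 1, 1, 1, 3, 3, 3, 2, 1]
j=2: A[2]=3 > 1 → no swap
j=3: A[3]=1 ≤ 1 → i=1, swap A[1],A[3] → [1, 1, 3, 3, 1, 1, 3, 3, 3, 2, 1]
j=4: A[4]=1 ≤ 1 → i=2, swap A[2],A[4] → [1, 1, 1, 3, 3, 1, 3, 3, 3, 2, 1]
j=5: A[5]=1 ≤ 1 → i=3, swap A[3],A[5] → [1, 1, 1, 1, 3, 3, 3, 3, 3, 2, 1]
j=6: A[6]=3 > 1 → no swap
j=7: A[7]=3 > 1 → no swap
j=8: A[8]=3 > 1 → no swap
j=9: A[9]=2 > 1 → no swap
final swap A[4],A[10] → [1, 1, 1, 1, 1, 3, 3, 3, 3, 2, 3]; return 4
p = 4; k-1 = 5 > 4 ⇒ right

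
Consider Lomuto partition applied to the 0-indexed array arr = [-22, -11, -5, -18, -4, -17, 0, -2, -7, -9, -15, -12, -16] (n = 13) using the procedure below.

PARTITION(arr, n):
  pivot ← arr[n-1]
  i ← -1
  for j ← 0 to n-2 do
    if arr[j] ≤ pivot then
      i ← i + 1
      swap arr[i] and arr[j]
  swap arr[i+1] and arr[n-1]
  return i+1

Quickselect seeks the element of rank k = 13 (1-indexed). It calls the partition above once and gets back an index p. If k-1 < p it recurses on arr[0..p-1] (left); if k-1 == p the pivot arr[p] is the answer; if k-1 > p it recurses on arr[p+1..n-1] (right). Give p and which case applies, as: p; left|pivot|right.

pivot=-16, i=-1
j=0: -22≤-16, i=0, swap(0,0) ⇒ [-22, -11, -5, -18, -4, -17, 0, -2, -7, -9, -15, -12, -16]
j=1: -11>-16, skip
j=2: -5>-16, skip
j=3: -18≤-16, i=1, swap(1,3) ⇒ [-22, -18, -5, -11, -4, -17, 0, -2, -7, -9, -15, -12, -16]
j=4: -4>-16, skip
j=5: -17≤-16, i=2, swap(2,5) ⇒ [-22, -18, -17, -11, -4, -5, 0, -2, -7, -9, -15, -12, -16]
j=6: 0>-16, skip
j=7: -2>-16, skip
j=8: -7>-16, skip
j=9: -9>-16, skip
j=10: -15>-16, skip
j=11: -12>-16, skip
swap(3,12) ⇒ [-22, -18, -17, -16, -4, -5, 0, -2, -7, -9, -15, -12, -11]; return 3
p = 3; k-1 = 12 > 3 ⇒ right

3; right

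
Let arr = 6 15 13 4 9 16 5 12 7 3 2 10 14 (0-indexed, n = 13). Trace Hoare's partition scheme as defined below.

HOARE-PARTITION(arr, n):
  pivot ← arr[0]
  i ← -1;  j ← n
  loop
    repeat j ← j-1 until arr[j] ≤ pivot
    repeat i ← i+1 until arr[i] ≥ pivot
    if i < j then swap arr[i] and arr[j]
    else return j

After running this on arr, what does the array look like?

pivot = arr[0] = 6; i = -1, j = 13
j→10 (arr[10]=2≤6), i→0 (arr[0]=6≥6); i<j, swap → 2 15 13 4 9 16 5 12 7 3 6 10 14
j→9 (arr[9]=3≤6), i→1 (arr[1]=15≥6); i<j, swap → 2 3 13 4 9 16 5 12 7 15 6 10 14
j→6 (arr[6]=5≤6), i→2 (arr[2]=13≥6); i<j, swap → 2 3 5 4 9 16 13 12 7 15 6 10 14
j→3, i→4; i≥j, return j=3. arr = 2 3 5 4 9 16 13 12 7 15 6 10 14

2 3 5 4 9 16 13 12 7 15 6 10 14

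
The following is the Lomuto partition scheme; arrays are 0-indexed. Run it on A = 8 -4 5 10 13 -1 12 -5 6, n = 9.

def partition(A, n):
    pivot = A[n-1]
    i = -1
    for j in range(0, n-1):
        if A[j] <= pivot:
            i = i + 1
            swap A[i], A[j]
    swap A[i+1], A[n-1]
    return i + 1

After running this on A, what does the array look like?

-4 5 -1 -5 6 8 12 10 13

pivot=6, i=-1
j=0: 8>6, skip
j=1: -4≤6, i=0, swap(0,1) ⇒ -4 8 5 10 13 -1 12 -5 6
j=2: 5≤6, i=1, swap(1,2) ⇒ -4 5 8 10 13 -1 12 -5 6
j=3: 10>6, skip
j=4: 13>6, skip
j=5: -1≤6, i=2, swap(2,5) ⇒ -4 5 -1 10 13 8 12 -5 6
j=6: 12>6, skip
j=7: -5≤6, i=3, swap(3,7) ⇒ -4 5 -1 -5 13 8 12 10 6
swap(4,8) ⇒ -4 5 -1 -5 6 8 12 10 13; return 4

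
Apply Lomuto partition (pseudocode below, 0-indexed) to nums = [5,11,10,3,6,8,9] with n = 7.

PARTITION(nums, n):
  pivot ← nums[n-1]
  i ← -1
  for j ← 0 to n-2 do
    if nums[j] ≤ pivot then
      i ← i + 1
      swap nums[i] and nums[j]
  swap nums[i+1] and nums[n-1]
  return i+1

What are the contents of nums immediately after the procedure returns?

[5,3,6,8,9,11,10]

pivot=9, i=-1
j=0: 5≤9, i=0, swap(0,0) ⇒ [5,11,10,3,6,8,9]
j=1: 11>9, skip
j=2: 10>9, skip
j=3: 3≤9, i=1, swap(1,3) ⇒ [5,3,10,11,6,8,9]
j=4: 6≤9, i=2, swap(2,4) ⇒ [5,3,6,11,10,8,9]
j=5: 8≤9, i=3, swap(3,5) ⇒ [5,3,6,8,10,11,9]
swap(4,6) ⇒ [5,3,6,8,9,11,10]; return 4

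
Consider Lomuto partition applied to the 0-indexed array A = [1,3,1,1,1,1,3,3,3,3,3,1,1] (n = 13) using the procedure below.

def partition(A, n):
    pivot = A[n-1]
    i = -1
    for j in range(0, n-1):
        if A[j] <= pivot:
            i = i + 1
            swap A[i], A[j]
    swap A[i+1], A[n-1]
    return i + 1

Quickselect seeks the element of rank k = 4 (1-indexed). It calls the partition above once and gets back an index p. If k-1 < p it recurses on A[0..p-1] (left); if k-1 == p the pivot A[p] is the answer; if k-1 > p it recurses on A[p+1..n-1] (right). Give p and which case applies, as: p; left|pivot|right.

pivot = A[12] = 1; i = -1
j=0: A[0]=1 ≤ 1 → i=0, swap A[0],A[0] (no change) → [1,3,1,1,1,1,3,3,3,3,3,1,1]
j=1: A[1]=3 > 1 → no swap
j=2: A[2]=1 ≤ 1 → i=1, swap A[1],A[2] → [1,1,3,1,1,1,3,3,3,3,3,1,1]
j=3: A[3]=1 ≤ 1 → i=2, swap A[2],A[3] → [1,1,1,3,1,1,3,3,3,3,3,1,1]
j=4: A[4]=1 ≤ 1 → i=3, swap A[3],A[4] → [1,1,1,1,3,1,3,3,3,3,3,1,1]
j=5: A[5]=1 ≤ 1 → i=4, swap A[4],A[5] → [1,1,1,1,1,3,3,3,3,3,3,1,1]
j=6: A[6]=3 > 1 → no swap
j=7: A[7]=3 > 1 → no swap
j=8: A[8]=3 > 1 → no swap
j=9: A[9]=3 > 1 → no swap
j=10: A[10]=3 > 1 → no swap
j=11: A[11]=1 ≤ 1 → i=5, swap A[5],A[11] → [1,1,1,1,1,1,3,3,3,3,3,3,1]
final swap A[6],A[12] → [1,1,1,1,1,1,1,3,3,3,3,3,3]; return 6
p = 6; k-1 = 3 < 6 ⇒ left

6; left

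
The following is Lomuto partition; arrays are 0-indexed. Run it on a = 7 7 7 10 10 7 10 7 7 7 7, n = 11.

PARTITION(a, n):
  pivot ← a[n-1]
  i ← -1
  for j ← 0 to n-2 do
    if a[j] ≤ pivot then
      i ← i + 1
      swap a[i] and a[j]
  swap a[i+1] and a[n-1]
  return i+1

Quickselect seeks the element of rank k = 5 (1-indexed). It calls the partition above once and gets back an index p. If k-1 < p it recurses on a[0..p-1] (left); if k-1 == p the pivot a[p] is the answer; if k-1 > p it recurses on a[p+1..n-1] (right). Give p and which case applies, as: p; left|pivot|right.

pivot=7, i=-1
j=0: 7≤7, i=0, swap(0,0) ⇒ 7 7 7 10 10 7 10 7 7 7 7
j=1: 7≤7, i=1, swap(1,1) ⇒ 7 7 7 10 10 7 10 7 7 7 7
j=2: 7≤7, i=2, swap(2,2) ⇒ 7 7 7 10 10 7 10 7 7 7 7
j=3: 10>7, skip
j=4: 10>7, skip
j=5: 7≤7, i=3, swap(3,5) ⇒ 7 7 7 7 10 10 10 7 7 7 7
j=6: 10>7, skip
j=7: 7≤7, i=4, swap(4,7) ⇒ 7 7 7 7 7 10 10 10 7 7 7
j=8: 7≤7, i=5, swap(5,8) ⇒ 7 7 7 7 7 7 10 10 10 7 7
j=9: 7≤7, i=6, swap(6,9) ⇒ 7 7 7 7 7 7 7 10 10 10 7
swap(7,10) ⇒ 7 7 7 7 7 7 7 7 10 10 10; return 7
p = 7; k-1 = 4 < 7 ⇒ left

7; left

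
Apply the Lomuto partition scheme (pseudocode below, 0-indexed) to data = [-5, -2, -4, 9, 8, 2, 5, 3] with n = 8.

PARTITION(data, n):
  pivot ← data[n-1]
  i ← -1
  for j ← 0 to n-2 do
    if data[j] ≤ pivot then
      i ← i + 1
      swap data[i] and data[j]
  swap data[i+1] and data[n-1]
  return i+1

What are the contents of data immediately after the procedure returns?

pivot = data[7] = 3; i = -1
j=0: data[0]=-5 ≤ 3 → i=0, swap data[0],data[0] (no change) → [-5, -2, -4, 9, 8, 2, 5, 3]
j=1: data[1]=-2 ≤ 3 → i=1, swap data[1],data[1] (no change) → [-5, -2, -4, 9, 8, 2, 5, 3]
j=2: data[2]=-4 ≤ 3 → i=2, swap data[2],data[2] (no change) → [-5, -2, -4, 9, 8, 2, 5, 3]
j=3: data[3]=9 > 3 → no swap
j=4: data[4]=8 > 3 → no swap
j=5: data[5]=2 ≤ 3 → i=3, swap data[3],data[5] → [-5, -2, -4, 2, 8, 9, 5, 3]
j=6: data[6]=5 > 3 → no swap
final swap data[4],data[7] → [-5, -2, -4, 2, 3, 9, 5, 8]; return 4

[-5, -2, -4, 2, 3, 9, 5, 8]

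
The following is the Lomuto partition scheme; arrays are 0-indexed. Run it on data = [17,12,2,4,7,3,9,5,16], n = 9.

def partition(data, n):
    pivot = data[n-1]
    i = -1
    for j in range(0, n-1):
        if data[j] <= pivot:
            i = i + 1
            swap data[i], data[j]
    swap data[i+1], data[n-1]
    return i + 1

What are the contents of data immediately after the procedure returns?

pivot = data[8] = 16; i = -1
j=0: data[0]=17 > 16 → no swap
j=1: data[1]=12 ≤ 16 → i=0, swap data[0],data[1] → [12,17,2,4,7,3,9,5,16]
j=2: data[2]=2 ≤ 16 → i=1, swap data[1],data[2] → [12,2,17,4,7,3,9,5,16]
j=3: data[3]=4 ≤ 16 → i=2, swap data[2],data[3] → [12,2,4,17,7,3,9,5,16]
j=4: data[4]=7 ≤ 16 → i=3, swap data[3],data[4] → [12,2,4,7,17,3,9,5,16]
j=5: data[5]=3 ≤ 16 → i=4, swap data[4],data[5] → [12,2,4,7,3,17,9,5,16]
j=6: data[6]=9 ≤ 16 → i=5, swap data[5],data[6] → [12,2,4,7,3,9,17,5,16]
j=7: data[7]=5 ≤ 16 → i=6, swap data[6],data[7] → [12,2,4,7,3,9,5,17,16]
final swap data[7],data[8] → [12,2,4,7,3,9,5,16,17]; return 7

[12,2,4,7,3,9,5,16,17]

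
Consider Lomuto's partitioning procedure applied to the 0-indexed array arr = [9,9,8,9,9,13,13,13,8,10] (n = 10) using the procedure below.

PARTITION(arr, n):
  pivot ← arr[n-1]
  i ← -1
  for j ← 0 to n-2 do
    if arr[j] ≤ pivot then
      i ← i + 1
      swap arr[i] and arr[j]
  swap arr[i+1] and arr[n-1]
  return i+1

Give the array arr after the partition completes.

pivot=10, i=-1
j=0: 9≤10, i=0, swap(0,0) ⇒ [9,9,8,9,9,13,13,13,8,10]
j=1: 9≤10, i=1, swap(1,1) ⇒ [9,9,8,9,9,13,13,13,8,10]
j=2: 8≤10, i=2, swap(2,2) ⇒ [9,9,8,9,9,13,13,13,8,10]
j=3: 9≤10, i=3, swap(3,3) ⇒ [9,9,8,9,9,13,13,13,8,10]
j=4: 9≤10, i=4, swap(4,4) ⇒ [9,9,8,9,9,13,13,13,8,10]
j=5: 13>10, skip
j=6: 13>10, skip
j=7: 13>10, skip
j=8: 8≤10, i=5, swap(5,8) ⇒ [9,9,8,9,9,8,13,13,13,10]
swap(6,9) ⇒ [9,9,8,9,9,8,10,13,13,13]; return 6

[9,9,8,9,9,8,10,13,13,13]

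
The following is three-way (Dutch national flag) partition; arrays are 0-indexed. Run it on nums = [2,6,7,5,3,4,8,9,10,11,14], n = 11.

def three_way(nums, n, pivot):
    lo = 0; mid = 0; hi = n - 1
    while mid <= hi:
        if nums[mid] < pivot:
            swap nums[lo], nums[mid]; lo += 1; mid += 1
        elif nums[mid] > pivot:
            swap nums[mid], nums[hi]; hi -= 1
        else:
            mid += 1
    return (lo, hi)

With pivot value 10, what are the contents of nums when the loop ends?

lo=0 mid=0 hi=10
2<10: swap(0,0), lo=1 mid=1 ⇒ [2,6,7,5,3,4,8,9,10,11,14]
6<10: swap(1,1), lo=2 mid=2 ⇒ [2,6,7,5,3,4,8,9,10,11,14]
7<10: swap(2,2), lo=3 mid=3 ⇒ [2,6,7,5,3,4,8,9,10,11,14]
5<10: swap(3,3), lo=4 mid=4 ⇒ [2,6,7,5,3,4,8,9,10,11,14]
3<10: swap(4,4), lo=5 mid=5 ⇒ [2,6,7,5,3,4,8,9,10,11,14]
4<10: swap(5,5), lo=6 mid=6 ⇒ [2,6,7,5,3,4,8,9,10,11,14]
8<10: swap(6,6), lo=7 mid=7 ⇒ [2,6,7,5,3,4,8,9,10,11,14]
9<10: swap(7,7), lo=8 mid=8 ⇒ [2,6,7,5,3,4,8,9,10,11,14]
10=10: mid=9
11>10: swap(9,10), hi=9 ⇒ [2,6,7,5,3,4,8,9,10,14,11]
14>10: swap(9,9), hi=8 ⇒ [2,6,7,5,3,4,8,9,10,14,11]
done. lo=8 hi=8; nums=[2,6,7,5,3,4,8,9,10,14,11]

[2,6,7,5,3,4,8,9,10,14,11]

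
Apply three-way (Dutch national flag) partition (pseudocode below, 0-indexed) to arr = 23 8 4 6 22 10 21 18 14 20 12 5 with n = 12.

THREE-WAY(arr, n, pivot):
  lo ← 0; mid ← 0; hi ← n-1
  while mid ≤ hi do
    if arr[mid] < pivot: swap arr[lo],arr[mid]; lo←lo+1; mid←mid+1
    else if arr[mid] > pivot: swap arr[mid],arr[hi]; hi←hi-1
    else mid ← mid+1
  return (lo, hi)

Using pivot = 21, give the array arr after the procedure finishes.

5 8 4 6 12 10 18 14 20 21 22 23

lo=0 mid=0 hi=11
23>21: swap(0,11), hi=10 ⇒ 5 8 4 6 22 10 21 18 14 20 12 23
5<21: swap(0,0), lo=1 mid=1 ⇒ 5 8 4 6 22 10 21 18 14 20 12 23
8<21: swap(1,1), lo=2 mid=2 ⇒ 5 8 4 6 22 10 21 18 14 20 12 23
4<21: swap(2,2), lo=3 mid=3 ⇒ 5 8 4 6 22 10 21 18 14 20 12 23
6<21: swap(3,3), lo=4 mid=4 ⇒ 5 8 4 6 22 10 21 18 14 20 12 23
22>21: swap(4,10), hi=9 ⇒ 5 8 4 6 12 10 21 18 14 20 22 23
12<21: swap(4,4), lo=5 mid=5 ⇒ 5 8 4 6 12 10 21 18 14 20 22 23
10<21: swap(5,5), lo=6 mid=6 ⇒ 5 8 4 6 12 10 21 18 14 20 22 23
21=21: mid=7
18<21: swap(6,7), lo=7 mid=8 ⇒ 5 8 4 6 12 10 18 21 14 20 22 23
14<21: swap(7,8), lo=8 mid=9 ⇒ 5 8 4 6 12 10 18 14 21 20 22 23
20<21: swap(8,9), lo=9 mid=10 ⇒ 5 8 4 6 12 10 18 14 20 21 22 23
done. lo=9 hi=9; arr=5 8 4 6 12 10 18 14 20 21 22 23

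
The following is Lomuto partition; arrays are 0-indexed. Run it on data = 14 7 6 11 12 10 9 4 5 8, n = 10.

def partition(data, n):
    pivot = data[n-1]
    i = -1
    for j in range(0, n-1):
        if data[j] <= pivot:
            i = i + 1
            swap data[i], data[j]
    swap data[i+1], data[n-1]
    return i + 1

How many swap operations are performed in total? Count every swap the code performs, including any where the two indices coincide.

5

pivot = data[9] = 8; i = -1
j=0: data[0]=14 > 8 → no swap
j=1: data[1]=7 ≤ 8 → i=0, swap data[0],data[1] → 7 14 6 11 12 10 9 4 5 8
j=2: data[2]=6 ≤ 8 → i=1, swap data[1],data[2] → 7 6 14 11 12 10 9 4 5 8
j=3: data[3]=11 > 8 → no swap
j=4: data[4]=12 > 8 → no swap
j=5: data[5]=10 > 8 → no swap
j=6: data[6]=9 > 8 → no swap
j=7: data[7]=4 ≤ 8 → i=2, swap data[2],data[7] → 7 6 4 11 12 10 9 14 5 8
j=8: data[8]=5 ≤ 8 → i=3, swap data[3],data[8] → 7 6 4 5 12 10 9 14 11 8
final swap data[4],data[9] → 7 6 4 5 8 10 9 14 11 12; return 4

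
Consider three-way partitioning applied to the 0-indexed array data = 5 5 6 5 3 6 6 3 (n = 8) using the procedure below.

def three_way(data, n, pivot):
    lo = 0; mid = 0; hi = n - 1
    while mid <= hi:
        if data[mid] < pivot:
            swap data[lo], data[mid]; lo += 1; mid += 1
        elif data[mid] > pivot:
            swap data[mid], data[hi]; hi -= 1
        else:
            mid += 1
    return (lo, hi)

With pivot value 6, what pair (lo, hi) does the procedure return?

lo=0 mid=0 hi=7
5<6: swap(0,0), lo=1 mid=1 ⇒ 5 5 6 5 3 6 6 3
5<6: swap(1,1), lo=2 mid=2 ⇒ 5 5 6 5 3 6 6 3
6=6: mid=3
5<6: swap(2,3), lo=3 mid=4 ⇒ 5 5 5 6 3 6 6 3
3<6: swap(3,4), lo=4 mid=5 ⇒ 5 5 5 3 6 6 6 3
6=6: mid=6
6=6: mid=7
3<6: swap(4,7), lo=5 mid=8 ⇒ 5 5 5 3 3 6 6 6
done. lo=5 hi=7; data=5 5 5 3 3 6 6 6

(5, 7)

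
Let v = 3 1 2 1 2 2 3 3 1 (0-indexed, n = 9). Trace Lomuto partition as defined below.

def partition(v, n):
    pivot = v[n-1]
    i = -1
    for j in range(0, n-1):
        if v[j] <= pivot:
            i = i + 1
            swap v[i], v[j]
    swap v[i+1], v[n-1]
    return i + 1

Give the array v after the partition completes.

1 1 1 3 2 2 3 3 2

pivot=1, i=-1
j=0: 3>1, skip
j=1: 1≤1, i=0, swap(0,1) ⇒ 1 3 2 1 2 2 3 3 1
j=2: 2>1, skip
j=3: 1≤1, i=1, swap(1,3) ⇒ 1 1 2 3 2 2 3 3 1
j=4: 2>1, skip
j=5: 2>1, skip
j=6: 3>1, skip
j=7: 3>1, skip
swap(2,8) ⇒ 1 1 1 3 2 2 3 3 2; return 2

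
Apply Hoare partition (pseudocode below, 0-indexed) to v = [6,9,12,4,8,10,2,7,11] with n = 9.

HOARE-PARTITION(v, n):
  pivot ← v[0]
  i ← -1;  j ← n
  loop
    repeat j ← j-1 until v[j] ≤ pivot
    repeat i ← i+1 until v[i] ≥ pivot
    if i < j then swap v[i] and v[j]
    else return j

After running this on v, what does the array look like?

pivot=6
j stops at 6 (2), i stops at 0 (6); swap ⇒ [2,9,12,4,8,10,6,7,11]
j stops at 3 (4), i stops at 1 (9); swap ⇒ [2,4,12,9,8,10,6,7,11]
j stops at 1, i stops at 2; i≥j ⇒ return 1. v=[2,4,12,9,8,10,6,7,11]

[2,4,12,9,8,10,6,7,11]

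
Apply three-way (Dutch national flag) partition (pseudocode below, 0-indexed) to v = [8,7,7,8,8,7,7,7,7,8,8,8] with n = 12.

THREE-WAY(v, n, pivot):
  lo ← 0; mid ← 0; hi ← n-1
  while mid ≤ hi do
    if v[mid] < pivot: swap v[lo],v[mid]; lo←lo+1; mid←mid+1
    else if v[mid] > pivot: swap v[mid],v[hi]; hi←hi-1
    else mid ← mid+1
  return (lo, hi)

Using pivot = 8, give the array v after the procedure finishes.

[7,7,7,7,7,7,8,8,8,8,8,8]

lo=0 mid=0 hi=11
8=8: mid=1
7<8: swap(0,1), lo=1 mid=2 ⇒ [7,8,7,8,8,7,7,7,7,8,8,8]
7<8: swap(1,2), lo=2 mid=3 ⇒ [7,7,8,8,8,7,7,7,7,8,8,8]
8=8: mid=4
8=8: mid=5
7<8: swap(2,5), lo=3 mid=6 ⇒ [7,7,7,8,8,8,7,7,7,8,8,8]
7<8: swap(3,6), lo=4 mid=7 ⇒ [7,7,7,7,8,8,8,7,7,8,8,8]
7<8: swap(4,7), lo=5 mid=8 ⇒ [7,7,7,7,7,8,8,8,7,8,8,8]
7<8: swap(5,8), lo=6 mid=9 ⇒ [7,7,7,7,7,7,8,8,8,8,8,8]
8=8: mid=10
8=8: mid=11
8=8: mid=12
done. lo=6 hi=11; v=[7,7,7,7,7,7,8,8,8,8,8,8]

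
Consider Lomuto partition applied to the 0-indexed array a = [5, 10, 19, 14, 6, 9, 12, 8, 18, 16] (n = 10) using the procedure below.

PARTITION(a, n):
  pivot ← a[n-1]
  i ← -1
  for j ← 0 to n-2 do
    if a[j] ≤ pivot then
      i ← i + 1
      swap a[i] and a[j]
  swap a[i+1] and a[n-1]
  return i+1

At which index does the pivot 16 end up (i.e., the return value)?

pivot=16, i=-1
j=0: 5≤16, i=0, swap(0,0) ⇒ [5, 10, 19, 14, 6, 9, 12, 8, 18, 16]
j=1: 10≤16, i=1, swap(1,1) ⇒ [5, 10, 19, 14, 6, 9, 12, 8, 18, 16]
j=2: 19>16, skip
j=3: 14≤16, i=2, swap(2,3) ⇒ [5, 10, 14, 19, 6, 9, 12, 8, 18, 16]
j=4: 6≤16, i=3, swap(3,4) ⇒ [5, 10, 14, 6, 19, 9, 12, 8, 18, 16]
j=5: 9≤16, i=4, swap(4,5) ⇒ [5, 10, 14, 6, 9, 19, 12, 8, 18, 16]
j=6: 12≤16, i=5, swap(5,6) ⇒ [5, 10, 14, 6, 9, 12, 19, 8, 18, 16]
j=7: 8≤16, i=6, swap(6,7) ⇒ [5, 10, 14, 6, 9, 12, 8, 19, 18, 16]
j=8: 18>16, skip
swap(7,9) ⇒ [5, 10, 14, 6, 9, 12, 8, 16, 18, 19]; return 7

7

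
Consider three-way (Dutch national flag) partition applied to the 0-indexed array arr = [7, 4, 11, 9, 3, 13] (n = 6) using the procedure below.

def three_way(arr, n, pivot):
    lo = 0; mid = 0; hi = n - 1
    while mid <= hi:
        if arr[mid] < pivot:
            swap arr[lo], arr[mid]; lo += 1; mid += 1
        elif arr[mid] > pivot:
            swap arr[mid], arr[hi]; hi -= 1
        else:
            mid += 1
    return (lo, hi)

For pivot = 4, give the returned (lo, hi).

pivot = 4; lo=0, mid=0, hi=5
arr[mid]=7>4: swap arr[0],arr[5]; hi=4 → [13, 4, 11, 9, 3, 7]
arr[mid]=13>4: swap arr[0],arr[4]; hi=3 → [3, 4, 11, 9, 13, 7]
arr[mid]=3<4: swap arr[0],arr[0]; lo=1,mid=1 → [3, 4, 11, 9, 13, 7]
arr[mid]=4=4: mid=2
arr[mid]=11>4: swap arr[2],arr[3]; hi=2 → [3, 4, 9, 11, 13, 7]
arr[mid]=9>4: swap arr[2],arr[2]; hi=1 → [3, 4, 9, 11, 13, 7]
end: lo=1, hi=1; arr = [3, 4, 9, 11, 13, 7]

(1, 1)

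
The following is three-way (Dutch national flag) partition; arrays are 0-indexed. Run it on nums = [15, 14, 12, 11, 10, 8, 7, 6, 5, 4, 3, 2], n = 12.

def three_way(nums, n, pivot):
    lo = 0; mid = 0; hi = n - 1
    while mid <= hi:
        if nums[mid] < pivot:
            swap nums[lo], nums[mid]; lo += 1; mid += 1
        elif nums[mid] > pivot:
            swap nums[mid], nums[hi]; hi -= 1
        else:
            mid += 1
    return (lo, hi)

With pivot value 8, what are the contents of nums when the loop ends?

[2, 3, 4, 5, 6, 7, 8, 10, 11, 12, 14, 15]

pivot = 8; lo=0, mid=0, hi=11
nums[mid]=15>8: swap nums[0],nums[11]; hi=10 → [2, 14, 12, 11, 10, 8, 7, 6, 5, 4, 3, 15]
nums[mid]=2<8: swap nums[0],nums[0]; lo=1,mid=1 → [2, 14, 12, 11, 10, 8, 7, 6, 5, 4, 3, 15]
nums[mid]=14>8: swap nums[1],nums[10]; hi=9 → [2, 3, 12, 11, 10, 8, 7, 6, 5, 4, 14, 15]
nums[mid]=3<8: swap nums[1],nums[1]; lo=2,mid=2 → [2, 3, 12, 11, 10, 8, 7, 6, 5, 4, 14, 15]
nums[mid]=12>8: swap nums[2],nums[9]; hi=8 → [2, 3, 4, 11, 10, 8, 7, 6, 5, 12, 14, 15]
nums[mid]=4<8: swap nums[2],nums[2]; lo=3,mid=3 → [2, 3, 4, 11, 10, 8, 7, 6, 5, 12, 14, 15]
nums[mid]=11>8: swap nums[3],nums[8]; hi=7 → [2, 3, 4, 5, 10, 8, 7, 6, 11, 12, 14, 15]
nums[mid]=5<8: swap nums[3],nums[3]; lo=4,mid=4 → [2, 3, 4, 5, 10, 8, 7, 6, 11, 12, 14, 15]
nums[mid]=10>8: swap nums[4],nums[7]; hi=6 → [2, 3, 4, 5, 6, 8, 7, 10, 11, 12, 14, 15]
nums[mid]=6<8: swap nums[4],nums[4]; lo=5,mid=5 → [2, 3, 4, 5, 6, 8, 7, 10, 11, 12, 14, 15]
nums[mid]=8=8: mid=6
nums[mid]=7<8: swap nums[5],nums[6]; lo=6,mid=7 → [2, 3, 4, 5, 6, 7, 8, 10, 11, 12, 14, 15]
end: lo=6, hi=6; nums = [2, 3, 4, 5, 6, 7, 8, 10, 11, 12, 14, 15]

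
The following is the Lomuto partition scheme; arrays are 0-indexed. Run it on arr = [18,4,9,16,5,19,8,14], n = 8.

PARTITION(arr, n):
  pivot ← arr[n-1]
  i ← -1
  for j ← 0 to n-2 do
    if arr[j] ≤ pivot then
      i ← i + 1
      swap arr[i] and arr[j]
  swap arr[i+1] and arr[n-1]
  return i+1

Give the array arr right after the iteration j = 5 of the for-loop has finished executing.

pivot=14, i=-1
j=0: 18>14, skip
j=1: 4≤14, i=0, swap(0,1) ⇒ [4,18,9,16,5,19,8,14]
j=2: 9≤14, i=1, swap(1,2) ⇒ [4,9,18,16,5,19,8,14]
j=3: 16>14, skip
j=4: 5≤14, i=2, swap(2,4) ⇒ [4,9,5,16,18,19,8,14]
j=5: 19>14, skip
(after j=5) arr = [4,9,5,16,18,19,8,14]

[4,9,5,16,18,19,8,14]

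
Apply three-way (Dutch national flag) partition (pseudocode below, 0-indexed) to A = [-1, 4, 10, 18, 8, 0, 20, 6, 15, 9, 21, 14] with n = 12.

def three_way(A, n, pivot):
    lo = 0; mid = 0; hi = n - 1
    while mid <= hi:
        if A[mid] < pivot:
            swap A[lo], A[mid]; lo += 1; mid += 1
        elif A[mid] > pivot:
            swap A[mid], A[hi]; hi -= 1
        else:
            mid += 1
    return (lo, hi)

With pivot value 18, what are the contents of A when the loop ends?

[-1, 4, 10, 8, 0, 14, 6, 15, 9, 18, 21, 20]

lo=0 mid=0 hi=11
-1<18: swap(0,0), lo=1 mid=1 ⇒ [-1, 4, 10, 18, 8, 0, 20, 6, 15, 9, 21, 14]
4<18: swap(1,1), lo=2 mid=2 ⇒ [-1, 4, 10, 18, 8, 0, 20, 6, 15, 9, 21, 14]
10<18: swap(2,2), lo=3 mid=3 ⇒ [-1, 4, 10, 18, 8, 0, 20, 6, 15, 9, 21, 14]
18=18: mid=4
8<18: swap(3,4), lo=4 mid=5 ⇒ [-1, 4, 10, 8, 18, 0, 20, 6, 15, 9, 21, 14]
0<18: swap(4,5), lo=5 mid=6 ⇒ [-1, 4, 10, 8, 0, 18, 20, 6, 15, 9, 21, 14]
20>18: swap(6,11), hi=10 ⇒ [-1, 4, 10, 8, 0, 18, 14, 6, 15, 9, 21, 20]
14<18: swap(5,6), lo=6 mid=7 ⇒ [-1, 4, 10, 8, 0, 14, 18, 6, 15, 9, 21, 20]
6<18: swap(6,7), lo=7 mid=8 ⇒ [-1, 4, 10, 8, 0, 14, 6, 18, 15, 9, 21, 20]
15<18: swap(7,8), lo=8 mid=9 ⇒ [-1, 4, 10, 8, 0, 14, 6, 15, 18, 9, 21, 20]
9<18: swap(8,9), lo=9 mid=10 ⇒ [-1, 4, 10, 8, 0, 14, 6, 15, 9, 18, 21, 20]
21>18: swap(10,10), hi=9 ⇒ [-1, 4, 10, 8, 0, 14, 6, 15, 9, 18, 21, 20]
done. lo=9 hi=9; A=[-1, 4, 10, 8, 0, 14, 6, 15, 9, 18, 21, 20]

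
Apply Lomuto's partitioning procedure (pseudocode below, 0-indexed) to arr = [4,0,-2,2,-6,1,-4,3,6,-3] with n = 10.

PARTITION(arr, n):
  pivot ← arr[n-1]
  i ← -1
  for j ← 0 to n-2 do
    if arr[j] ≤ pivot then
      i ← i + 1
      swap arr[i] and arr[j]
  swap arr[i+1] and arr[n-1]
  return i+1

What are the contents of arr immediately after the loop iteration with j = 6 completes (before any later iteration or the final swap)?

pivot=-3, i=-1
j=0: 4>-3, skip
j=1: 0>-3, skip
j=2: -2>-3, skip
j=3: 2>-3, skip
j=4: -6≤-3, i=0, swap(0,4) ⇒ [-6,0,-2,2,4,1,-4,3,6,-3]
j=5: 1>-3, skip
j=6: -4≤-3, i=1, swap(1,6) ⇒ [-6,-4,-2,2,4,1,0,3,6,-3]
(after j=6) arr = [-6,-4,-2,2,4,1,0,3,6,-3]

[-6,-4,-2,2,4,1,0,3,6,-3]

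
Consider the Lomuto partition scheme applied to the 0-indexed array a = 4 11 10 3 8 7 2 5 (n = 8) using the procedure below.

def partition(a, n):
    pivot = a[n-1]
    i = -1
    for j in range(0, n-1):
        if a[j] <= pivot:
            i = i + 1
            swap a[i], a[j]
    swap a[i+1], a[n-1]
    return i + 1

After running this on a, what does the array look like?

4 3 2 5 8 7 10 11

pivot = a[7] = 5; i = -1
j=0: a[0]=4 ≤ 5 → i=0, swap a[0],a[0] (no change) → 4 11 10 3 8 7 2 5
j=1: a[1]=11 > 5 → no swap
j=2: a[2]=10 > 5 → no swap
j=3: a[3]=3 ≤ 5 → i=1, swap a[1],a[3] → 4 3 10 11 8 7 2 5
j=4: a[4]=8 > 5 → no swap
j=5: a[5]=7 > 5 → no swap
j=6: a[6]=2 ≤ 5 → i=2, swap a[2],a[6] → 4 3 2 11 8 7 10 5
final swap a[3],a[7] → 4 3 2 5 8 7 10 11; return 3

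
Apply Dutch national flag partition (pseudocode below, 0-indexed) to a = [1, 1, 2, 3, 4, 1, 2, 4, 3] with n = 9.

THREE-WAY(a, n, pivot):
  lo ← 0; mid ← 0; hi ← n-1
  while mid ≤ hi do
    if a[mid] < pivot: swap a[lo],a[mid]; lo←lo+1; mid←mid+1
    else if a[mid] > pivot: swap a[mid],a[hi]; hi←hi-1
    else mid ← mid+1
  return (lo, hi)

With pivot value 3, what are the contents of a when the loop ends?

pivot = 3; lo=0, mid=0, hi=8
a[mid]=1<3: swap a[0],a[0]; lo=1,mid=1 → [1, 1, 2, 3, 4, 1, 2, 4, 3]
a[mid]=1<3: swap a[1],a[1]; lo=2,mid=2 → [1, 1, 2, 3, 4, 1, 2, 4, 3]
a[mid]=2<3: swap a[2],a[2]; lo=3,mid=3 → [1, 1, 2, 3, 4, 1, 2, 4, 3]
a[mid]=3=3: mid=4
a[mid]=4>3: swap a[4],a[8]; hi=7 → [1, 1, 2, 3, 3, 1, 2, 4, 4]
a[mid]=3=3: mid=5
a[mid]=1<3: swap a[3],a[5]; lo=4,mid=6 → [1, 1, 2, 1, 3, 3, 2, 4, 4]
a[mid]=2<3: swap a[4],a[6]; lo=5,mid=7 → [1, 1, 2, 1, 2, 3, 3, 4, 4]
a[mid]=4>3: swap a[7],a[7]; hi=6 → [1, 1, 2, 1, 2, 3, 3, 4, 4]
end: lo=5, hi=6; a = [1, 1, 2, 1, 2, 3, 3, 4, 4]

[1, 1, 2, 1, 2, 3, 3, 4, 4]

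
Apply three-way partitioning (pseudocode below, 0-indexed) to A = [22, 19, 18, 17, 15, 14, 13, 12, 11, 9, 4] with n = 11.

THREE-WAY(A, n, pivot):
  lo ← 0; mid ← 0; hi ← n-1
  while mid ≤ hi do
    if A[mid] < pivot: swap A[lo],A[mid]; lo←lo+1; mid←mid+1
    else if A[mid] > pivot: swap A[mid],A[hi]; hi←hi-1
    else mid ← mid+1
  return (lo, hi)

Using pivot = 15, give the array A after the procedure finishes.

pivot = 15; lo=0, mid=0, hi=10
A[mid]=22>15: swap A[0],A[10]; hi=9 → [4, 19, 18, 17, 15, 14, 13, 12, 11, 9, 22]
A[mid]=4<15: swap A[0],A[0]; lo=1,mid=1 → [4, 19, 18, 17, 15, 14, 13, 12, 11, 9, 22]
A[mid]=19>15: swap A[1],A[9]; hi=8 → [4, 9, 18, 17, 15, 14, 13, 12, 11, 19, 22]
A[mid]=9<15: swap A[1],A[1]; lo=2,mid=2 → [4, 9, 18, 17, 15, 14, 13, 12, 11, 19, 22]
A[mid]=18>15: swap A[2],A[8]; hi=7 → [4, 9, 11, 17, 15, 14, 13, 12, 18, 19, 22]
A[mid]=11<15: swap A[2],A[2]; lo=3,mid=3 → [4, 9, 11, 17, 15, 14, 13, 12, 18, 19, 22]
A[mid]=17>15: swap A[3],A[7]; hi=6 → [4, 9, 11, 12, 15, 14, 13, 17, 18, 19, 22]
A[mid]=12<15: swap A[3],A[3]; lo=4,mid=4 → [4, 9, 11, 12, 15, 14, 13, 17, 18, 19, 22]
A[mid]=15=15: mid=5
A[mid]=14<15: swap A[4],A[5]; lo=5,mid=6 → [4, 9, 11, 12, 14, 15, 13, 17, 18, 19, 22]
A[mid]=13<15: swap A[5],A[6]; lo=6,mid=7 → [4, 9, 11, 12, 14, 13, 15, 17, 18, 19, 22]
end: lo=6, hi=6; A = [4, 9, 11, 12, 14, 13, 15, 17, 18, 19, 22]

[4, 9, 11, 12, 14, 13, 15, 17, 18, 19, 22]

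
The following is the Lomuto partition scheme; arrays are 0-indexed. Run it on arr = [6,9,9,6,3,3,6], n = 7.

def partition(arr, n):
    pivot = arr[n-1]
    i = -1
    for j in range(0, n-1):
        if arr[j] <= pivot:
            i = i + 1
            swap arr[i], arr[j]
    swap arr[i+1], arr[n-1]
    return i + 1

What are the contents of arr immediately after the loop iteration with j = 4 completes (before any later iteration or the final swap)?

pivot=6, i=-1
j=0: 6≤6, i=0, swap(0,0) ⇒ [6,9,9,6,3,3,6]
j=1: 9>6, skip
j=2: 9>6, skip
j=3: 6≤6, i=1, swap(1,3) ⇒ [6,6,9,9,3,3,6]
j=4: 3≤6, i=2, swap(2,4) ⇒ [6,6,3,9,9,3,6]
(after j=4) arr = [6,6,3,9,9,3,6]

[6,6,3,9,9,3,6]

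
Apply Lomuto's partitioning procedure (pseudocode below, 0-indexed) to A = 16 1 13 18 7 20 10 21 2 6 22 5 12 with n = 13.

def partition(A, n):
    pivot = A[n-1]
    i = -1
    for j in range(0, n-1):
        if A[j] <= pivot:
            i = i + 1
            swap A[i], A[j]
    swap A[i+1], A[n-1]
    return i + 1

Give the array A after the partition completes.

pivot=12, i=-1
j=0: 16>12, skip
j=1: 1≤12, i=0, swap(0,1) ⇒ 1 16 13 18 7 20 10 21 2 6 22 5 12
j=2: 13>12, skip
j=3: 18>12, skip
j=4: 7≤12, i=1, swap(1,4) ⇒ 1 7 13 18 16 20 10 21 2 6 22 5 12
j=5: 20>12, skip
j=6: 10≤12, i=2, swap(2,6) ⇒ 1 7 10 18 16 20 13 21 2 6 22 5 12
j=7: 21>12, skip
j=8: 2≤12, i=3, swap(3,8) ⇒ 1 7 10 2 16 20 13 21 18 6 22 5 12
j=9: 6≤12, i=4, swap(4,9) ⇒ 1 7 10 2 6 20 13 21 18 16 22 5 12
j=10: 22>12, skip
j=11: 5≤12, i=5, swap(5,11) ⇒ 1 7 10 2 6 5 13 21 18 16 22 20 12
swap(6,12) ⇒ 1 7 10 2 6 5 12 21 18 16 22 20 13; return 6

1 7 10 2 6 5 12 21 18 16 22 20 13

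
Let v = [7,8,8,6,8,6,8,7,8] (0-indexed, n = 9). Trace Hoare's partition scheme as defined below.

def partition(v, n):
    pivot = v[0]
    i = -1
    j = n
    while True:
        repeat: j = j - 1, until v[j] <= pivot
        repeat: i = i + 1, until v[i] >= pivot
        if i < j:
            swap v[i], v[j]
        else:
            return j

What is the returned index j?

2

pivot = v[0] = 7; i = -1, j = 9
j→7 (v[7]=7≤7), i→0 (v[0]=7≥7); i<j, swap → [7,8,8,6,8,6,8,7,8]
j→5 (v[5]=6≤7), i→1 (v[1]=8≥7); i<j, swap → [7,6,8,6,8,8,8,7,8]
j→3 (v[3]=6≤7), i→2 (v[2]=8≥7); i<j, swap → [7,6,6,8,8,8,8,7,8]
j→2, i→3; i≥j, return j=2. v = [7,6,6,8,8,8,8,7,8]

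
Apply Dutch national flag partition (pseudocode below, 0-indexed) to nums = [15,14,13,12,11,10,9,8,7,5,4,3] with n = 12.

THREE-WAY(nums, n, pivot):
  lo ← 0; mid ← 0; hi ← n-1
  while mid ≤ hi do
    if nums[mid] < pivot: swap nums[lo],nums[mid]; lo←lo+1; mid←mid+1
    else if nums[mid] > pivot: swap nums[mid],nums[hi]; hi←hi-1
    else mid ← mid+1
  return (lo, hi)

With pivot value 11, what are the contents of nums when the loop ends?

pivot = 11; lo=0, mid=0, hi=11
nums[mid]=15>11: swap nums[0],nums[11]; hi=10 → [3,14,13,12,11,10,9,8,7,5,4,15]
nums[mid]=3<11: swap nums[0],nums[0]; lo=1,mid=1 → [3,14,13,12,11,10,9,8,7,5,4,15]
nums[mid]=14>11: swap nums[1],nums[10]; hi=9 → [3,4,13,12,11,10,9,8,7,5,14,15]
nums[mid]=4<11: swap nums[1],nums[1]; lo=2,mid=2 → [3,4,13,12,11,10,9,8,7,5,14,15]
nums[mid]=13>11: swap nums[2],nums[9]; hi=8 → [3,4,5,12,11,10,9,8,7,13,14,15]
nums[mid]=5<11: swap nums[2],nums[2]; lo=3,mid=3 → [3,4,5,12,11,10,9,8,7,13,14,15]
nums[mid]=12>11: swap nums[3],nums[8]; hi=7 → [3,4,5,7,11,10,9,8,12,13,14,15]
nums[mid]=7<11: swap nums[3],nums[3]; lo=4,mid=4 → [3,4,5,7,11,10,9,8,12,13,14,15]
nums[mid]=11=11: mid=5
nums[mid]=10<11: swap nums[4],nums[5]; lo=5,mid=6 → [3,4,5,7,10,11,9,8,12,13,14,15]
nums[mid]=9<11: swap nums[5],nums[6]; lo=6,mid=7 → [3,4,5,7,10,9,11,8,12,13,14,15]
nums[mid]=8<11: swap nums[6],nums[7]; lo=7,mid=8 → [3,4,5,7,10,9,8,11,12,13,14,15]
end: lo=7, hi=7; nums = [3,4,5,7,10,9,8,11,12,13,14,15]

[3,4,5,7,10,9,8,11,12,13,14,15]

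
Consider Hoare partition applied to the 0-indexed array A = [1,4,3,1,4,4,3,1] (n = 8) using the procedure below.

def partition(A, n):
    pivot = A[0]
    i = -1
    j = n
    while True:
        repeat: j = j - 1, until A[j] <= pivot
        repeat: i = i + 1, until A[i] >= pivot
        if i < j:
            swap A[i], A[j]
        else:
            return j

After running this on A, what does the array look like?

[1,1,3,4,4,4,3,1]

pivot=1
j stops at 7 (1), i stops at 0 (1); swap ⇒ [1,4,3,1,4,4,3,1]
j stops at 3 (1), i stops at 1 (4); swap ⇒ [1,1,3,4,4,4,3,1]
j stops at 1, i stops at 2; i≥j ⇒ return 1. A=[1,1,3,4,4,4,3,1]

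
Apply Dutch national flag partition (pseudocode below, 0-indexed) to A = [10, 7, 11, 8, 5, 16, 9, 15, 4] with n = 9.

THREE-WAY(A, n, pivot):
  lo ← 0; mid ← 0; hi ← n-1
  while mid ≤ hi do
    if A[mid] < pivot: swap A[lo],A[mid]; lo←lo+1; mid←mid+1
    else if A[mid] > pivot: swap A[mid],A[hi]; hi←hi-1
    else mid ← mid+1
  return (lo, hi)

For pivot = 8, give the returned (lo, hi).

lo=0 mid=0 hi=8
10>8: swap(0,8), hi=7 ⇒ [4, 7, 11, 8, 5, 16, 9, 15, 10]
4<8: swap(0,0), lo=1 mid=1 ⇒ [4, 7, 11, 8, 5, 16, 9, 15, 10]
7<8: swap(1,1), lo=2 mid=2 ⇒ [4, 7, 11, 8, 5, 16, 9, 15, 10]
11>8: swap(2,7), hi=6 ⇒ [4, 7, 15, 8, 5, 16, 9, 11, 10]
15>8: swap(2,6), hi=5 ⇒ [4, 7, 9, 8, 5, 16, 15, 11, 10]
9>8: swap(2,5), hi=4 ⇒ [4, 7, 16, 8, 5, 9, 15, 11, 10]
16>8: swap(2,4), hi=3 ⇒ [4, 7, 5, 8, 16, 9, 15, 11, 10]
5<8: swap(2,2), lo=3 mid=3 ⇒ [4, 7, 5, 8, 16, 9, 15, 11, 10]
8=8: mid=4
done. lo=3 hi=3; A=[4, 7, 5, 8, 16, 9, 15, 11, 10]

(3, 3)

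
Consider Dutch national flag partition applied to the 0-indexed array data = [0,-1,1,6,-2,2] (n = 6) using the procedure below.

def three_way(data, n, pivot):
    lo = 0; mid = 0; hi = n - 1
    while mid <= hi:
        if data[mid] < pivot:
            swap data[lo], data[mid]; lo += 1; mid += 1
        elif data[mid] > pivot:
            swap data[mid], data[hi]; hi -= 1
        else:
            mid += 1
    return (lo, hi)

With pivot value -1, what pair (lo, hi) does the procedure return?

(1, 1)

pivot = -1; lo=0, mid=0, hi=5
data[mid]=0>-1: swap data[0],data[5]; hi=4 → [2,-1,1,6,-2,0]
data[mid]=2>-1: swap data[0],data[4]; hi=3 → [-2,-1,1,6,2,0]
data[mid]=-2<-1: swap data[0],data[0]; lo=1,mid=1 → [-2,-1,1,6,2,0]
data[mid]=-1=-1: mid=2
data[mid]=1>-1: swap data[2],data[3]; hi=2 → [-2,-1,6,1,2,0]
data[mid]=6>-1: swap data[2],data[2]; hi=1 → [-2,-1,6,1,2,0]
end: lo=1, hi=1; data = [-2,-1,6,1,2,0]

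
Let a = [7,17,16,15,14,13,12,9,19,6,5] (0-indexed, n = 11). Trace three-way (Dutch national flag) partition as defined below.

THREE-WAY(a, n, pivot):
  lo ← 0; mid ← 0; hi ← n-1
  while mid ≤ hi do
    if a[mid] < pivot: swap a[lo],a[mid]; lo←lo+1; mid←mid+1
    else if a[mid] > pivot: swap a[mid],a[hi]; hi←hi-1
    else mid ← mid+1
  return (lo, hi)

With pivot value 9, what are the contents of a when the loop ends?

pivot = 9; lo=0, mid=0, hi=10
a[mid]=7<9: swap a[0],a[0]; lo=1,mid=1 → [7,17,16,15,14,13,12,9,19,6,5]
a[mid]=17>9: swap a[1],a[10]; hi=9 → [7,5,16,15,14,13,12,9,19,6,17]
a[mid]=5<9: swap a[1],a[1]; lo=2,mid=2 → [7,5,16,15,14,13,12,9,19,6,17]
a[mid]=16>9: swap a[2],a[9]; hi=8 → [7,5,6,15,14,13,12,9,19,16,17]
a[mid]=6<9: swap a[2],a[2]; lo=3,mid=3 → [7,5,6,15,14,13,12,9,19,16,17]
a[mid]=15>9: swap a[3],a[8]; hi=7 → [7,5,6,19,14,13,12,9,15,16,17]
a[mid]=19>9: swap a[3],a[7]; hi=6 → [7,5,6,9,14,13,12,19,15,16,17]
a[mid]=9=9: mid=4
a[mid]=14>9: swap a[4],a[6]; hi=5 → [7,5,6,9,12,13,14,19,15,16,17]
a[mid]=12>9: swap a[4],a[5]; hi=4 → [7,5,6,9,13,12,14,19,15,16,17]
a[mid]=13>9: swap a[4],a[4]; hi=3 → [7,5,6,9,13,12,14,19,15,16,17]
end: lo=3, hi=3; a = [7,5,6,9,13,12,14,19,15,16,17]

[7,5,6,9,13,12,14,19,15,16,17]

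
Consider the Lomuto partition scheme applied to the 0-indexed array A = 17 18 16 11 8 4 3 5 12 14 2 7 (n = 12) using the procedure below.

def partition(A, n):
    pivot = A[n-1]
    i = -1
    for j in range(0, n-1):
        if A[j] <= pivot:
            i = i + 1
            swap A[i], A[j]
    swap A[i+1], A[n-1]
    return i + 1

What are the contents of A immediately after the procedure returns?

pivot = A[11] = 7; i = -1
j=0: A[0]=17 > 7 → no swap
j=1: A[1]=18 > 7 → no swap
j=2: A[2]=16 > 7 → no swap
j=3: A[3]=11 > 7 → no swap
j=4: A[4]=8 > 7 → no swap
j=5: A[5]=4 ≤ 7 → i=0, swap A[0],A[5] → 4 18 16 11 8 17 3 5 12 14 2 7
j=6: A[6]=3 ≤ 7 → i=1, swap A[1],A[6] → 4 3 16 11 8 17 18 5 12 14 2 7
j=7: A[7]=5 ≤ 7 → i=2, swap A[2],A[7] → 4 3 5 11 8 17 18 16 12 14 2 7
j=8: A[8]=12 > 7 → no swap
j=9: A[9]=14 > 7 → no swap
j=10: A[10]=2 ≤ 7 → i=3, swap A[3],A[10] → 4 3 5 2 8 17 18 16 12 14 11 7
final swap A[4],A[11] → 4 3 5 2 7 17 18 16 12 14 11 8; return 4

4 3 5 2 7 17 18 16 12 14 11 8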